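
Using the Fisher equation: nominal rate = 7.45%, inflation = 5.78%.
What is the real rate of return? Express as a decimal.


Formula: (1 + r_real) = (1 + r_nom) / (1 + inflation)
Substituting: (1 + r_real) = 1.0745 / 1.0578
(1 + r_real) = 1.015787
r_real = 1.015787 - 1 = 0.015787

0.015787


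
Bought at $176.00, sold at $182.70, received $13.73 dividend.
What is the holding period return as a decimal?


Formula: HPR = (P1 - P0 + D) / P0
Gain: $182.70 - $176.00 + $13.73 = $20.43
HPR = $20.43 / $176.00 = 0.1161

0.1161


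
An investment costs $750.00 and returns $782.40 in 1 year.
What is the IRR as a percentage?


Formula: IRR = C1/C0 - 1
Substituting: IRR = $782.40 / $750.00 - 1
Ratio: 1.0432 - 1 = 0.0432
IRR = 4.32%

4.32%


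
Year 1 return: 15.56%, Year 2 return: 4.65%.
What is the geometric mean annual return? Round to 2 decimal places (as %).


Formula: Geometric mean = ((1+r1)*(1+r2))^(1/2) - 1
Product: (1 + 0.1556) * (1 + 0.0465) = 1.1556 * 1.0465 = 1.209335
Square root: 1.209335^0.5 = 1.099698
Geometric mean = 1.099698 - 1 = 0.099698
As percentage: 9.97%

9.97%


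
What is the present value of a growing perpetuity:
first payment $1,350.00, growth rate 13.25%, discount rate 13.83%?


Formula: PV = C / (r - g)
Spread: r - g = 0.1383 - 0.1325 = 0.0058
Substituting: PV = $1,350.00 / 0.0058
PV = $232,758.62

$232,758.62


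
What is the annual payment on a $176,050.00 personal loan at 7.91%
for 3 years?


Formula: PMT = PV * r / (1 - (1+r)^(-n))
Denominator: 1 - (1 + 0.0791)^(-3) = 0.20418
Numerator: $176,050.00 * 0.0791 = 13925.555
PMT = 13925.555 / 0.20418 = $68,202.39

$68,202.39


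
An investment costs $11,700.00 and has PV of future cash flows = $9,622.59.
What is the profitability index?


Formula: PI = PV(cash flows) / initial investment
Substituting: PI = $9,622.59 / $11,700.00
PI = 0.8224

0.8224


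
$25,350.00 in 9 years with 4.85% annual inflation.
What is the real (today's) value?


Formula: Real value = nominal / (1 + inflation)^years
Price level: (1 + 0.0485)^9 = 1.531496
Real value = $25,350.00 / 1.531496 = $16,552.44

$16,552.44


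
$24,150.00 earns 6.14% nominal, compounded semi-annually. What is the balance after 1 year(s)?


Formula: FV = P * (1 + r/m)^(m*t)
Period rate: r/m = 0.0614 / 2 = 0.0307
Total periods: m*t = 2 * 1 = 2
Growth factor: (1 + 0.0307)^2 = 1.062342
FV = $24,150.00 * 1.062342 = $25,655.57

$25,655.57


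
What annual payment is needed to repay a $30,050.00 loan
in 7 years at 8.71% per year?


Formula: PMT = PV * r / (1 - (1+r)^(-n))
Denominator: 1 - (1 + 0.0871)^(-7) = 0.442669
Numerator: $30,050.00 * 0.0871 = 2617.355
PMT = 2617.355 / 0.442669 = $5,912.67

$5,912.67


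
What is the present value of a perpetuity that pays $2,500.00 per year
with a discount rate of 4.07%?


Formula: PV = C / r
Substituting: PV = $2,500.00 / 0.0407
PV = $61,425.06

$61,425.06


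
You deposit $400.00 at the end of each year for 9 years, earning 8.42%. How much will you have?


Formula: FV = PMT * ((1+r)^n - 1) / r
Growth factor: (1 + 0.0842)^9 = 2.070068
Numerator: 2.070068 - 1 = 1.070068
FV = $400.00 * 1.070068 / 0.0842 = $5,083.46

$5,083.46


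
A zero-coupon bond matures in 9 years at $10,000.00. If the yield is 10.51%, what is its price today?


Formula: Price = FV / (1 + r)^n
Substituting: Price = $10,000.00 / (1 + 0.1051)^9
Discount factor: (1.1051)^9 = 2.458183
Price = $10,000.00 / 2.458183 = $4,068.05

$4,068.05


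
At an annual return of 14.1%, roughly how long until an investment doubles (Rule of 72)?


Formula: Years ≈ 72 / r
Substituting: Years ≈ 72 / 14.1
Years ≈ 5.1

5.1 years


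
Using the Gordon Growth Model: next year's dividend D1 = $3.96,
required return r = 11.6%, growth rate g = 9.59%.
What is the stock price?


Formula: P = D1 / (r - g)
Spread: r - g = 0.116 - 0.0959 = 0.0201
Substituting: P = $3.96 / 0.0201
P = $197.01

$197.01


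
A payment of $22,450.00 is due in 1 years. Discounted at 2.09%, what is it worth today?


Formula: PV = FV / (1 + r)^n
Substituting: PV = $22,450.00 / (1 + 0.0209)^1
Discount factor: (1.0209)^1 = 1.0209
PV = $22,450.00 / 1.0209 = $21,990.40

$21,990.40


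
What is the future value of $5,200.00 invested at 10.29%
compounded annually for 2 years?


Formula: FV = P * (1 + r)^n
Substituting: FV = $5,200.00 * (1 + 0.1029)^2
Growth factor: (1.1029)^2 = 1.216388
FV = $5,200.00 * 1.216388 = $6,325.22

$6,325.22


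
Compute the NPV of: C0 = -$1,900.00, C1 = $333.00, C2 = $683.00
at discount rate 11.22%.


Formula: NPV = C0 + C1/(1+r) + C2/(1+r)^2
Discount C1: $333.00 / (1 + 0.1122) = $299.41
Discount C2: $683.00 / (1 + 0.1122)^2 = $552.15
NPV = -$1,900.00 + $299.41 + $552.15 = -$1,048.45

-$1,048.45


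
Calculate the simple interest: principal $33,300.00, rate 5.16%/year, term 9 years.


Formula: I = P * r * t
Substituting: I = $33,300.00 * 0.0516 * 9
Step: I = $33,300.00 * 0.4644
I = $15,464.52

$15,464.52


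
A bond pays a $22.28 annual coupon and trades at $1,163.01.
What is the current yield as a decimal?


Formula: Current yield = annual coupon / price
Substituting: CY = $22.28 / $1,163.01
CY = 0.019157

0.019157


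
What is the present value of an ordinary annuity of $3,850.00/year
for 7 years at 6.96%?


Formula: PV = PMT * (1 - (1+r)^(-n)) / r
Discount factor: (1 + 0.0696)^(-7) = 0.624382
Bracket: 1 - 0.624382 = 0.375618
PV = $3,850.00 * 0.375618 / 0.0696 = $20,777.73

$20,777.73


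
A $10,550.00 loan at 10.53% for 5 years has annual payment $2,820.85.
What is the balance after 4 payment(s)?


Formula: Balance = PV*(1+r)^k - PMT*((1+r)^k - 1)/r
Growth: (1 + 0.1053)^4 = 1.492522
Accumulated factor: ((1+r)^k - 1)/r = 4.67732
Balance = $10,550.00 * 1.492522 - $2,820.85 * 4.67732
Balance = $2,552.09

$2,552.09


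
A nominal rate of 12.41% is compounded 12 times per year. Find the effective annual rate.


Formula: EAR = (1 + r/m)^m - 1
Period rate: r/m = 0.1241 / 12 = 0.010342
Compounding: (1 + 0.010342)^12 = 1.131408
EAR = 1.131408 - 1 = 0.131408

0.131408


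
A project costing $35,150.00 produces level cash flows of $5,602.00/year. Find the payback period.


Formula: Payback = investment / annual cash flow
Substituting: Payback = $35,150.00 / $5,602.00
Payback = 6.2745 years

6.2745 years


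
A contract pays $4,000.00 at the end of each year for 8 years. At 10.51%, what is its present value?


Formula: PV = PMT * (1 - (1+r)^(-n)) / r
Discount factor: (1 + 0.1051)^(-8) = 0.44956
Bracket: 1 - 0.44956 = 0.55044
PV = $4,000.00 * 0.55044 / 0.1051 = $20,949.20

$20,949.20


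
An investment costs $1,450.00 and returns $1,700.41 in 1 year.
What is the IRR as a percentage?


Formula: IRR = C1/C0 - 1
Substituting: IRR = $1,700.41 / $1,450.00 - 1
Ratio: 1.172697 - 1 = 0.172697
IRR = 17.2697%

17.2697%


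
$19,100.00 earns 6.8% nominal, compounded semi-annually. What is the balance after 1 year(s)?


Formula: FV = P * (1 + r/m)^(m*t)
Period rate: r/m = 0.068 / 2 = 0.034
Total periods: m*t = 2 * 1 = 2
Growth factor: (1 + 0.034)^2 = 1.069156
FV = $19,100.00 * 1.069156 = $20,420.88

$20,420.88


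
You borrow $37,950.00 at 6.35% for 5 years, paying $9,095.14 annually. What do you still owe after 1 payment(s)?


Formula: Balance = PV*(1+r)^k - PMT*((1+r)^k - 1)/r
Growth: (1 + 0.0635)^1 = 1.0635
Accumulated factor: ((1+r)^k - 1)/r = 1.0
Balance = $37,950.00 * 1.0635 - $9,095.14 * 1.0
Balance = $31,264.69

$31,264.69


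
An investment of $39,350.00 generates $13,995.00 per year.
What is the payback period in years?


Formula: Payback = investment / annual cash flow
Substituting: Payback = $39,350.00 / $13,995.00
Payback = 2.8117 years

2.8117 years


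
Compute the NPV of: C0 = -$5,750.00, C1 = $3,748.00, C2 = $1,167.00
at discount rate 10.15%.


Formula: NPV = C0 + C1/(1+r) + C2/(1+r)^2
Discount C1: $3,748.00 / (1 + 0.1015) = $3,402.63
Discount C2: $1,167.00 / (1 + 0.1015)^2 = $961.84
NPV = -$5,750.00 + $3,402.63 + $961.84 = -$1,385.53

-$1,385.53


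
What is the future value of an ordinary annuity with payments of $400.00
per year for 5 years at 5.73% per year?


Formula: FV = PMT * ((1+r)^n - 1) / r
Growth factor: (1 + 0.0573)^5 = 1.321269
Numerator: 1.321269 - 1 = 0.321269
FV = $400.00 * 0.321269 / 0.0573 = $2,242.71

$2,242.71


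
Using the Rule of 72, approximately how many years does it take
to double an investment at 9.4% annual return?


Formula: Years ≈ 72 / r
Substituting: Years ≈ 72 / 9.4
Years ≈ 7.7

7.7 years


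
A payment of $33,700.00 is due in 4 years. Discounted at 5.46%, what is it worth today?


Formula: PV = FV / (1 + r)^n
Substituting: PV = $33,700.00 / (1 + 0.0546)^4
Discount factor: (1.0546)^4 = 1.236947
PV = $33,700.00 / 1.236947 = $27,244.50

$27,244.50


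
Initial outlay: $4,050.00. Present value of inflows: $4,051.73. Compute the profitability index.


Formula: PI = PV(cash flows) / initial investment
Substituting: PI = $4,051.73 / $4,050.00
PI = 1.0004

1.0004


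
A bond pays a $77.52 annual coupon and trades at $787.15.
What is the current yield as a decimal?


Formula: Current yield = annual coupon / price
Substituting: CY = $77.52 / $787.15
CY = 0.098482

0.098482


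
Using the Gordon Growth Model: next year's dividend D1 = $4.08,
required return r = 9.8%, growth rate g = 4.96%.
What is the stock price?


Formula: P = D1 / (r - g)
Spread: r - g = 0.098 - 0.0496 = 0.0484
Substituting: P = $4.08 / 0.0484
P = $84.30

$84.30


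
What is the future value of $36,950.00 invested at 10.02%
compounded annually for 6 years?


Formula: FV = P * (1 + r)^n
Substituting: FV = $36,950.00 * (1 + 0.1002)^6
Growth factor: (1.1002)^6 = 1.773494
FV = $36,950.00 * 1.773494 = $65,530.62

$65,530.62


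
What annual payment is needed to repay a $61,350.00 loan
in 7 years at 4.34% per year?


Formula: PMT = PV * r / (1 - (1+r)^(-n))
Denominator: 1 - (1 + 0.0434)^(-7) = 0.257247
Numerator: $61,350.00 * 0.0434 = 2662.59
PMT = 2662.59 / 0.257247 = $10,350.31

$10,350.31


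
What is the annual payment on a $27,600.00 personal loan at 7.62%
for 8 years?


Formula: PMT = PV * r / (1 - (1+r)^(-n))
Denominator: 1 - (1 + 0.0762)^(-8) = 0.44428
Numerator: $27,600.00 * 0.0762 = 2103.12
PMT = 2103.12 / 0.44428 = $4,733.77

$4,733.77


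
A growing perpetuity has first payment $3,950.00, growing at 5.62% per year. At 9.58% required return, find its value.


Formula: PV = C / (r - g)
Spread: r - g = 0.0958 - 0.0562 = 0.0396
Substituting: PV = $3,950.00 / 0.0396
PV = $99,747.47

$99,747.47


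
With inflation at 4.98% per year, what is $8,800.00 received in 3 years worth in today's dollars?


Formula: Real value = nominal / (1 + inflation)^years
Price level: (1 + 0.0498)^3 = 1.156964
Real value = $8,800.00 / 1.156964 = $7,606.12

$7,606.12


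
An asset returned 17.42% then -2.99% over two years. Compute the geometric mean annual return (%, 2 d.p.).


Formula: Geometric mean = ((1+r1)*(1+r2))^(1/2) - 1
Product: (1 + 0.1742) * (1 + -0.0299) = 1.1742 * 0.9701 = 1.139091
Square root: 1.139091^0.5 = 1.067282
Geometric mean = 1.067282 - 1 = 0.067282
As percentage: 6.73%

6.73%


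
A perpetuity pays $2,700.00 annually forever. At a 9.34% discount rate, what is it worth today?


Formula: PV = C / r
Substituting: PV = $2,700.00 / 0.0934
PV = $28,907.92

$28,907.92


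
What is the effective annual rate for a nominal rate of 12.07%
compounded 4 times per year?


Formula: EAR = (1 + r/m)^m - 1
Period rate: r/m = 0.1207 / 4 = 0.030175
Compounding: (1 + 0.030175)^4 = 1.126274
EAR = 1.126274 - 1 = 0.126274

0.126274


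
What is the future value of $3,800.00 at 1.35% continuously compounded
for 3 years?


Formula: FV = P * e^(r*t)
Exponent: r*t = 0.0135 * 3 = 0.0405
e^(0.0405) = 1.041331
FV = $3,800.00 * 1.041331 = $3,957.06

$3,957.06


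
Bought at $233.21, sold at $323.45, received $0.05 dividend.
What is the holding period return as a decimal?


Formula: HPR = (P1 - P0 + D) / P0
Gain: $323.45 - $233.21 + $0.05 = $90.29
HPR = $90.29 / $233.21 = 0.3872

0.3872


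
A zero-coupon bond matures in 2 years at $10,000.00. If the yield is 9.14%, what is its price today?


Formula: Price = FV / (1 + r)^n
Substituting: Price = $10,000.00 / (1 + 0.0914)^2
Discount factor: (1.0914)^2 = 1.191154
Price = $10,000.00 / 1.191154 = $8,395.22

$8,395.22


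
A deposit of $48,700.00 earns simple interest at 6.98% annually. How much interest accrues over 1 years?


Formula: I = P * r * t
Substituting: I = $48,700.00 * 0.0698 * 1
Step: I = $48,700.00 * 0.0698
I = $3,399.26

$3,399.26


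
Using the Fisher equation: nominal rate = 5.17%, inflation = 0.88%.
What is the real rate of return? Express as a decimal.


Formula: (1 + r_real) = (1 + r_nom) / (1 + inflation)
Substituting: (1 + r_real) = 1.0517 / 1.0088
(1 + r_real) = 1.042526
r_real = 1.042526 - 1 = 0.042526

0.042526


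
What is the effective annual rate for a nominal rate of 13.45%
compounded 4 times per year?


Formula: EAR = (1 + r/m)^m - 1
Period rate: r/m = 0.1345 / 4 = 0.033625
Compounding: (1 + 0.033625)^4 = 1.141437
EAR = 1.141437 - 1 = 0.141437

0.141437


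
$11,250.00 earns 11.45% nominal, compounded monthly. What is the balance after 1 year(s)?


Formula: FV = P * (1 + r/m)^(m*t)
Period rate: r/m = 0.1145 / 12 = 0.009542
Total periods: m*t = 12 * 1 = 12
Growth factor: (1 + 0.009542)^12 = 1.120704
FV = $11,250.00 * 1.120704 = $12,607.92

$12,607.92


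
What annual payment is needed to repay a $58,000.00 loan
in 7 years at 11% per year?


Formula: PMT = PV * r / (1 - (1+r)^(-n))
Denominator: 1 - (1 + 0.11)^(-7) = 0.518342
Numerator: $58,000.00 * 0.11 = 6380.0
PMT = 6380.0 / 0.518342 = $12,308.49

$12,308.49


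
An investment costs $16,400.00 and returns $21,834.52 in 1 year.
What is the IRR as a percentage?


Formula: IRR = C1/C0 - 1
Substituting: IRR = $21,834.52 / $16,400.00 - 1
Ratio: 1.331373 - 1 = 0.331373
IRR = 33.1373%

33.1373%


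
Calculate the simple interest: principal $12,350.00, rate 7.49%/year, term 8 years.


Formula: I = P * r * t
Substituting: I = $12,350.00 * 0.0749 * 8
Step: I = $12,350.00 * 0.5992
I = $7,400.12

$7,400.12


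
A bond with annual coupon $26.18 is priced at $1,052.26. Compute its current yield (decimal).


Formula: Current yield = annual coupon / price
Substituting: CY = $26.18 / $1,052.26
CY = 0.02488

0.02488


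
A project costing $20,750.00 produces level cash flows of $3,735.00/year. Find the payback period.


Formula: Payback = investment / annual cash flow
Substituting: Payback = $20,750.00 / $3,735.00
Payback = 5.5556 years

5.5556 years


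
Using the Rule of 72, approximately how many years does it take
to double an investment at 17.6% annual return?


Formula: Years ≈ 72 / r
Substituting: Years ≈ 72 / 17.6
Years ≈ 4.1

4.1 years


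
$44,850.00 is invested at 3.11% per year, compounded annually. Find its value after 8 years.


Formula: FV = P * (1 + r)^n
Substituting: FV = $44,850.00 * (1 + 0.0311)^8
Growth factor: (1.0311)^8 = 1.277634
FV = $44,850.00 * 1.277634 = $57,301.86

$57,301.86


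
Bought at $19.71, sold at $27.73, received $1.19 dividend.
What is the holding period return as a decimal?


Formula: HPR = (P1 - P0 + D) / P0
Gain: $27.73 - $19.71 + $1.19 = $9.21
HPR = $9.21 / $19.71 = 0.4673

0.4673


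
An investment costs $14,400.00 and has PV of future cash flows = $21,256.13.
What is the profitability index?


Formula: PI = PV(cash flows) / initial investment
Substituting: PI = $21,256.13 / $14,400.00
PI = 1.4761

1.4761


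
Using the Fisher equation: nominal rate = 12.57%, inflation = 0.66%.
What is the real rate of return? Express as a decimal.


Formula: (1 + r_real) = (1 + r_nom) / (1 + inflation)
Substituting: (1 + r_real) = 1.1257 / 1.0066
(1 + r_real) = 1.118319
r_real = 1.118319 - 1 = 0.118319

0.118319


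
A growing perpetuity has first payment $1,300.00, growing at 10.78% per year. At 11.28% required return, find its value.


Formula: PV = C / (r - g)
Spread: r - g = 0.1128 - 0.1078 = 0.005
Substituting: PV = $1,300.00 / 0.005
PV = $260,000.00

$260,000.00


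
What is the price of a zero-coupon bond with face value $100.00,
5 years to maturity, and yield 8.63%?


Formula: Price = FV / (1 + r)^n
Substituting: Price = $100.00 / (1 + 0.0863)^5
Discount factor: (1.0863)^5 = 1.512686
Price = $100.00 / 1.512686 = $66.11

$66.11


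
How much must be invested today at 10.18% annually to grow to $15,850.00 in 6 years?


Formula: PV = FV / (1 + r)^n
Substituting: PV = $15,850.00 / (1 + 0.1018)^6
Discount factor: (1.1018)^6 = 1.789026
PV = $15,850.00 / 1.789026 = $8,859.57

$8,859.57


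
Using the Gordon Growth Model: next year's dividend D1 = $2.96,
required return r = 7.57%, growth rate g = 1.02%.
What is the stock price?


Formula: P = D1 / (r - g)
Spread: r - g = 0.0757 - 0.0102 = 0.0655
Substituting: P = $2.96 / 0.0655
P = $45.19

$45.19


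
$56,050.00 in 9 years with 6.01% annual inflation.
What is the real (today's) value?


Formula: Real value = nominal / (1 + inflation)^years
Price level: (1 + 0.0601)^9 = 1.690914
Real value = $56,050.00 / 1.690914 = $33,147.75

$33,147.75


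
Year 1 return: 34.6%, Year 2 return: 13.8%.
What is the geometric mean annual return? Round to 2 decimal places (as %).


Formula: Geometric mean = ((1+r1)*(1+r2))^(1/2) - 1
Product: (1 + 0.346) * (1 + 0.138) = 1.346 * 1.138 = 1.531748
Square root: 1.531748^0.5 = 1.237638
Geometric mean = 1.237638 - 1 = 0.237638
As percentage: 23.76%

23.76%


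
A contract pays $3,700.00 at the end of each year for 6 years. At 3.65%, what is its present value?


Formula: PV = PMT * (1 - (1+r)^(-n)) / r
Discount factor: (1 + 0.0365)^(-6) = 0.806462
Bracket: 1 - 0.806462 = 0.193538
PV = $3,700.00 * 0.193538 / 0.0365 = $19,618.87

$19,618.87


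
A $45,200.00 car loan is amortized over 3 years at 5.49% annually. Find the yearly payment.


Formula: PMT = PV * r / (1 - (1+r)^(-n))
Denominator: 1 - (1 + 0.0549)^(-3) = 0.148144
Numerator: $45,200.00 * 0.0549 = 2481.48
PMT = 2481.48 / 0.148144 = $16,750.44

$16,750.44


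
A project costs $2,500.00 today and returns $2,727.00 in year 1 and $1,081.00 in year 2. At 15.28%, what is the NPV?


Formula: NPV = C0 + C1/(1+r) + C2/(1+r)^2
Discount C1: $2,727.00 / (1 + 0.1528) = $2,365.54
Discount C2: $1,081.00 / (1 + 0.1528)^2 = $813.43
NPV = -$2,500.00 + $2,365.54 + $813.43 = $678.97

$678.97


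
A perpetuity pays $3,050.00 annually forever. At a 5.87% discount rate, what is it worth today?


Formula: PV = C / r
Substituting: PV = $3,050.00 / 0.0587
PV = $51,959.11

$51,959.11


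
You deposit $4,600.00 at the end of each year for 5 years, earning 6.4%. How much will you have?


Formula: FV = PMT * ((1+r)^n - 1) / r
Growth factor: (1 + 0.064)^5 = 1.363666
Numerator: 1.363666 - 1 = 0.363666
FV = $4,600.00 * 0.363666 / 0.064 = $26,138.52

$26,138.52


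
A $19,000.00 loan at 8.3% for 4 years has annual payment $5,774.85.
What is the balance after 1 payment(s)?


Formula: Balance = PV*(1+r)^k - PMT*((1+r)^k - 1)/r
Growth: (1 + 0.083)^1 = 1.083
Accumulated factor: ((1+r)^k - 1)/r = 1.0
Balance = $19,000.00 * 1.083 - $5,774.85 * 1.0
Balance = $14,802.15

$14,802.15


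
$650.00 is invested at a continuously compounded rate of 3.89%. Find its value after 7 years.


Formula: FV = P * e^(r*t)
Exponent: r*t = 0.0389 * 7 = 0.2723
e^(0.2723) = 1.312981
FV = $650.00 * 1.312981 = $853.44

$853.44


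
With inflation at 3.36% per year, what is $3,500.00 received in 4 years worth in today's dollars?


Formula: Real value = nominal / (1 + inflation)^years
Price level: (1 + 0.0336)^4 = 1.141327
Real value = $3,500.00 / 1.141327 = $3,066.61

$3,066.61


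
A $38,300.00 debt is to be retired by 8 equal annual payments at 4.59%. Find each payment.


Formula: PMT = PV * r / (1 - (1+r)^(-n))
Denominator: 1 - (1 + 0.0459)^(-8) = 0.301641
Numerator: $38,300.00 * 0.0459 = 1757.97
PMT = 1757.97 / 0.301641 = $5,828.02

$5,828.02


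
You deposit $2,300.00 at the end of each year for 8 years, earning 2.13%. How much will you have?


Formula: FV = PMT * ((1+r)^n - 1) / r
Growth factor: (1 + 0.0213)^8 = 1.183659
Numerator: 1.183659 - 1 = 0.183659
FV = $2,300.00 * 0.183659 / 0.0213 = $19,831.74

$19,831.74


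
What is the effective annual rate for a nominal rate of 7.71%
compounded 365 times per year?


Formula: EAR = (1 + r/m)^m - 1
Period rate: r/m = 0.0771 / 365 = 0.000211
Compounding: (1 + 0.000211)^365 = 1.080141
EAR = 1.080141 - 1 = 0.080141

0.080141


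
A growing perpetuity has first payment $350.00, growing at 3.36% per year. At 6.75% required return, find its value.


Formula: PV = C / (r - g)
Spread: r - g = 0.0675 - 0.0336 = 0.0339
Substituting: PV = $350.00 / 0.0339
PV = $10,324.48

$10,324.48


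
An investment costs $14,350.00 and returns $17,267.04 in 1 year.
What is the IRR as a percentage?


Formula: IRR = C1/C0 - 1
Substituting: IRR = $17,267.04 / $14,350.00 - 1
Ratio: 1.203278 - 1 = 0.203278
IRR = 20.3278%

20.3278%


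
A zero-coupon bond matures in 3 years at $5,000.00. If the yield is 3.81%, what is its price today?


Formula: Price = FV / (1 + r)^n
Substituting: Price = $5,000.00 / (1 + 0.0381)^3
Discount factor: (1.0381)^3 = 1.11871
Price = $5,000.00 / 1.11871 = $4,469.43

$4,469.43


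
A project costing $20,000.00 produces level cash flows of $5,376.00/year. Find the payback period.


Formula: Payback = investment / annual cash flow
Substituting: Payback = $20,000.00 / $5,376.00
Payback = 3.7202 years

3.7202 years


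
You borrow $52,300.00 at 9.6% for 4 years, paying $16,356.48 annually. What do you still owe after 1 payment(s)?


Formula: Balance = PV*(1+r)^k - PMT*((1+r)^k - 1)/r
Growth: (1 + 0.096)^1 = 1.096
Accumulated factor: ((1+r)^k - 1)/r = 1.0
Balance = $52,300.00 * 1.096 - $16,356.48 * 1.0
Balance = $40,964.32

$40,964.32


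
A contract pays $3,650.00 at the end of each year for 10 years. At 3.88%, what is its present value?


Formula: PV = PMT * (1 - (1+r)^(-n)) / r
Discount factor: (1 + 0.0388)^(-10) = 0.683409
Bracket: 1 - 0.683409 = 0.316591
PV = $3,650.00 * 0.316591 / 0.0388 = $29,782.42

$29,782.42


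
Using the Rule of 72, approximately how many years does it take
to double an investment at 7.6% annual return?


Formula: Years ≈ 72 / r
Substituting: Years ≈ 72 / 7.6
Years ≈ 9.5

9.5 years


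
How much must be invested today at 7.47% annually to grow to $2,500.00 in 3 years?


Formula: PV = FV / (1 + r)^n
Substituting: PV = $2,500.00 / (1 + 0.0747)^3
Discount factor: (1.0747)^3 = 1.241257
PV = $2,500.00 / 1.241257 = $2,014.09

$2,014.09


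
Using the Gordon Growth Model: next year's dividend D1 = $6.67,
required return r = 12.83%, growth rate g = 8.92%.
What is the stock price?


Formula: P = D1 / (r - g)
Spread: r - g = 0.1283 - 0.0892 = 0.0391
Substituting: P = $6.67 / 0.0391
P = $170.59

$170.59


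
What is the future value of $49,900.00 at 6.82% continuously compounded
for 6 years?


Formula: FV = P * e^(r*t)
Exponent: r*t = 0.0682 * 6 = 0.4092
e^(0.4092) = 1.505613
FV = $49,900.00 * 1.505613 = $75,130.08

$75,130.08


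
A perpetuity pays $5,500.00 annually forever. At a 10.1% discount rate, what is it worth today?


Formula: PV = C / r
Substituting: PV = $5,500.00 / 0.101
PV = $54,455.45

$54,455.45


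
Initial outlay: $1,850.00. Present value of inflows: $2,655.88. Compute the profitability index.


Formula: PI = PV(cash flows) / initial investment
Substituting: PI = $2,655.88 / $1,850.00
PI = 1.4356

1.4356


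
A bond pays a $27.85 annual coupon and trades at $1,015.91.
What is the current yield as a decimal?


Formula: Current yield = annual coupon / price
Substituting: CY = $27.85 / $1,015.91
CY = 0.027414

0.027414


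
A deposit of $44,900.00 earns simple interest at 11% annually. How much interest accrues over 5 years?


Formula: I = P * r * t
Substituting: I = $44,900.00 * 0.11 * 5
Step: I = $44,900.00 * 0.55
I = $24,695.00

$24,695.00


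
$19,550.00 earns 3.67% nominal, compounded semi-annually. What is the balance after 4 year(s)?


Formula: FV = P * (1 + r/m)^(m*t)
Period rate: r/m = 0.0367 / 2 = 0.01835
Total periods: m*t = 2 * 4 = 8
Growth factor: (1 + 0.01835)^8 = 1.156582
FV = $19,550.00 * 1.156582 = $22,611.18

$22,611.18


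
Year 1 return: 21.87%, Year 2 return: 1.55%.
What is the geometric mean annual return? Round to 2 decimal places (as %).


Formula: Geometric mean = ((1+r1)*(1+r2))^(1/2) - 1
Product: (1 + 0.2187) * (1 + 0.0155) = 1.2187 * 1.0155 = 1.23759
Square root: 1.23759^0.5 = 1.11247
Geometric mean = 1.11247 - 1 = 0.11247
As percentage: 11.25%

11.25%


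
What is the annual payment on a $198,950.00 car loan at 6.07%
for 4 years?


Formula: PMT = PV * r / (1 - (1+r)^(-n))
Denominator: 1 - (1 + 0.0607)^(-4) = 0.209995
Numerator: $198,950.00 * 0.0607 = 12076.265
PMT = 12076.265 / 0.209995 = $57,507.34

$57,507.34


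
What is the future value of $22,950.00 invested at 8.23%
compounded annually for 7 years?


Formula: FV = P * (1 + r)^n
Substituting: FV = $22,950.00 * (1 + 0.0823)^7
Growth factor: (1.0823)^7 = 1.739537
FV = $22,950.00 * 1.739537 = $39,922.37

$39,922.37


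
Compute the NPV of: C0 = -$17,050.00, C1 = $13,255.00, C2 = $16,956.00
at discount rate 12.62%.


Formula: NPV = C0 + C1/(1+r) + C2/(1+r)^2
Discount C1: $13,255.00 / (1 + 0.1262) = $11,769.67
Discount C2: $16,956.00 / (1 + 0.1262)^2 = $13,368.80
NPV = -$17,050.00 + $11,769.67 + $13,368.80 = $8,088.47

$8,088.47


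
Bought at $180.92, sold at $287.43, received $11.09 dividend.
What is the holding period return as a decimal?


Formula: HPR = (P1 - P0 + D) / P0
Gain: $287.43 - $180.92 + $11.09 = $117.60
HPR = $117.60 / $180.92 = 0.65

0.65


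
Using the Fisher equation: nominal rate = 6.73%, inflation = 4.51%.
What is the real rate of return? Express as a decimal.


Formula: (1 + r_real) = (1 + r_nom) / (1 + inflation)
Substituting: (1 + r_real) = 1.0673 / 1.0451
(1 + r_real) = 1.021242
r_real = 1.021242 - 1 = 0.021242

0.021242


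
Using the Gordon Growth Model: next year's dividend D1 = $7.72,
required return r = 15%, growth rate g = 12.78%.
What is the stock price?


Formula: P = D1 / (r - g)
Spread: r - g = 0.15 - 0.1278 = 0.0222
Substituting: P = $7.72 / 0.0222
P = $347.75

$347.75


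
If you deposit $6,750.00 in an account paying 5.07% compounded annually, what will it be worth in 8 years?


Formula: FV = P * (1 + r)^n
Substituting: FV = $6,750.00 * (1 + 0.0507)^8
Growth factor: (1.0507)^8 = 1.485354
FV = $6,750.00 * 1.485354 = $10,026.14

$10,026.14


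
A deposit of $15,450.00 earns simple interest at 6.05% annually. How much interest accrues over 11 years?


Formula: I = P * r * t
Substituting: I = $15,450.00 * 0.0605 * 11
Step: I = $15,450.00 * 0.6655
I = $10,281.98

$10,281.98


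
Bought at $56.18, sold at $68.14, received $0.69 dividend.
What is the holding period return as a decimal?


Formula: HPR = (P1 - P0 + D) / P0
Gain: $68.14 - $56.18 + $0.69 = $12.65
HPR = $12.65 / $56.18 = 0.2252

0.2252


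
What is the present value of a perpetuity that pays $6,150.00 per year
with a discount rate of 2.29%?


Formula: PV = C / r
Substituting: PV = $6,150.00 / 0.0229
PV = $268,558.95

$268,558.95


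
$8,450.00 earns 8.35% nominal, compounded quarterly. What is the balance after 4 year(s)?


Formula: FV = P * (1 + r/m)^(m*t)
Period rate: r/m = 0.0835 / 4 = 0.020875
Total periods: m*t = 4 * 4 = 16
Growth factor: (1 + 0.020875)^16 = 1.39175
FV = $8,450.00 * 1.39175 = $11,760.28

$11,760.28


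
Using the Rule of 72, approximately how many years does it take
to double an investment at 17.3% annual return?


Formula: Years ≈ 72 / r
Substituting: Years ≈ 72 / 17.3
Years ≈ 4.2

4.2 years


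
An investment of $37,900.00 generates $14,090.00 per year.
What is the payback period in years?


Formula: Payback = investment / annual cash flow
Substituting: Payback = $37,900.00 / $14,090.00
Payback = 2.6899 years

2.6899 years


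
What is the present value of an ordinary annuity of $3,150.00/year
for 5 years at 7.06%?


Formula: PV = PMT * (1 - (1+r)^(-n)) / r
Discount factor: (1 + 0.0706)^(-5) = 0.710991
Bracket: 1 - 0.710991 = 0.289009
PV = $3,150.00 * 0.289009 / 0.0706 = $12,894.90

$12,894.90


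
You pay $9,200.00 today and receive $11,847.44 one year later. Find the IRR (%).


Formula: IRR = C1/C0 - 1
Substituting: IRR = $11,847.44 / $9,200.00 - 1
Ratio: 1.287765 - 1 = 0.287765
IRR = 28.7765%

28.7765%


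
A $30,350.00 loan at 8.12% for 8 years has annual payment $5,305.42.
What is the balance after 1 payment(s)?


Formula: Balance = PV*(1+r)^k - PMT*((1+r)^k - 1)/r
Growth: (1 + 0.0812)^1 = 1.0812
Accumulated factor: ((1+r)^k - 1)/r = 1.0
Balance = $30,350.00 * 1.0812 - $5,305.42 * 1.0
Balance = $27,509.00

$27,509.00


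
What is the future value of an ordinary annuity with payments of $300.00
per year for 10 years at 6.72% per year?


Formula: FV = PMT * ((1+r)^n - 1) / r
Growth factor: (1 + 0.0672)^10 = 1.916276
Numerator: 1.916276 - 1 = 0.916276
FV = $300.00 * 0.916276 / 0.0672 = $4,090.52

$4,090.52


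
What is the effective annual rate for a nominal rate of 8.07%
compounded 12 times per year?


Formula: EAR = (1 + r/m)^m - 1
Period rate: r/m = 0.0807 / 12 = 0.006725
Compounding: (1 + 0.006725)^12 = 1.083753
EAR = 1.083753 - 1 = 0.083753

0.083753


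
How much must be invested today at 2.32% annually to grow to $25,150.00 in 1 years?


Formula: PV = FV / (1 + r)^n
Substituting: PV = $25,150.00 / (1 + 0.0232)^1
Discount factor: (1.0232)^1 = 1.0232
PV = $25,150.00 / 1.0232 = $24,579.75

$24,579.75


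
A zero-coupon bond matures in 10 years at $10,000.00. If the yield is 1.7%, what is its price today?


Formula: Price = FV / (1 + r)^n
Substituting: Price = $10,000.00 / (1 + 0.017)^10
Discount factor: (1.017)^10 = 1.183612
Price = $10,000.00 / 1.183612 = $8,448.71

$8,448.71


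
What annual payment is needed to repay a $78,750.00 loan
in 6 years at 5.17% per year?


Formula: PMT = PV * r / (1 - (1+r)^(-n))
Denominator: 1 - (1 + 0.0517)^(-6) = 0.260993
Numerator: $78,750.00 * 0.0517 = 4071.375
PMT = 4071.375 / 0.260993 = $15,599.58

$15,599.58


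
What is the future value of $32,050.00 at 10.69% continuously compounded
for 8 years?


Formula: FV = P * e^(r*t)
Exponent: r*t = 0.1069 * 8 = 0.8552
e^(0.8552) = 2.351845
FV = $32,050.00 * 2.351845 = $75,376.62

$75,376.62


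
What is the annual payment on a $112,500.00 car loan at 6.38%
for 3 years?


Formula: PMT = PV * r / (1 - (1+r)^(-n))
Denominator: 1 - (1 + 0.0638)^(-3) = 0.169346
Numerator: $112,500.00 * 0.0638 = 7177.5
PMT = 7177.5 / 0.169346 = $42,383.58

$42,383.58


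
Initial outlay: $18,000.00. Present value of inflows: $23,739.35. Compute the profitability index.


Formula: PI = PV(cash flows) / initial investment
Substituting: PI = $23,739.35 / $18,000.00
PI = 1.3189

1.3189


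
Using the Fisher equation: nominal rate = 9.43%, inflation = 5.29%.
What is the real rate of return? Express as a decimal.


Formula: (1 + r_real) = (1 + r_nom) / (1 + inflation)
Substituting: (1 + r_real) = 1.0943 / 1.0529
(1 + r_real) = 1.03932
r_real = 1.03932 - 1 = 0.03932

0.03932


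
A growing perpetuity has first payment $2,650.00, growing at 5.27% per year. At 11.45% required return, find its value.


Formula: PV = C / (r - g)
Spread: r - g = 0.1145 - 0.0527 = 0.0618
Substituting: PV = $2,650.00 / 0.0618
PV = $42,880.26

$42,880.26


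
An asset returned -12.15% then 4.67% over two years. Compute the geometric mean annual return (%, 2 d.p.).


Formula: Geometric mean = ((1+r1)*(1+r2))^(1/2) - 1
Product: (1 + -0.1215) * (1 + 0.0467) = 0.8785 * 1.0467 = 0.919526
Square root: 0.919526^0.5 = 0.958919
Geometric mean = 0.958919 - 1 = -0.041081
As percentage: -4.11%

-4.11%


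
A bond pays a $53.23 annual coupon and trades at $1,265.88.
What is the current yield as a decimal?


Formula: Current yield = annual coupon / price
Substituting: CY = $53.23 / $1,265.88
CY = 0.04205

0.04205


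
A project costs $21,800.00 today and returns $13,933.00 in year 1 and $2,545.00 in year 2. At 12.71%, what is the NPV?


Formula: NPV = C0 + C1/(1+r) + C2/(1+r)^2
Discount C1: $13,933.00 / (1 + 0.1271) = $12,361.81
Discount C2: $2,545.00 / (1 + 0.1271)^2 = $2,003.38
NPV = -$21,800.00 + $12,361.81 + $2,003.38 = -$7,434.81

-$7,434.81


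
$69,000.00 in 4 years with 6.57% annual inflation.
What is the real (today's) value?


Formula: Real value = nominal / (1 + inflation)^years
Price level: (1 + 0.0657)^4 = 1.289852
Real value = $69,000.00 / 1.289852 = $53,494.51

$53,494.51


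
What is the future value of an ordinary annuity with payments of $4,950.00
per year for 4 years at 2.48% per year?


Formula: FV = PMT * ((1+r)^n - 1) / r
Growth factor: (1 + 0.0248)^4 = 1.102952
Numerator: 1.102952 - 1 = 0.102952
FV = $4,950.00 * 0.102952 / 0.0248 = $20,548.81

$20,548.81


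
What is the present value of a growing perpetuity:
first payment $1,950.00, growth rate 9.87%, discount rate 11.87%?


Formula: PV = C / (r - g)
Spread: r - g = 0.1187 - 0.0987 = 0.02
Substituting: PV = $1,950.00 / 0.02
PV = $97,500.00

$97,500.00


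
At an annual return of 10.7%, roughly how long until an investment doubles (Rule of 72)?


Formula: Years ≈ 72 / r
Substituting: Years ≈ 72 / 10.7
Years ≈ 6.7

6.7 years


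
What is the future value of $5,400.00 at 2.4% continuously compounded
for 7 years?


Formula: FV = P * e^(r*t)
Exponent: r*t = 0.024 * 7 = 0.168
e^(0.168) = 1.182937
FV = $5,400.00 * 1.182937 = $6,387.86

$6,387.86


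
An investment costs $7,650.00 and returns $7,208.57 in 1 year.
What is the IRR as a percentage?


Formula: IRR = C1/C0 - 1
Substituting: IRR = $7,208.57 / $7,650.00 - 1
Ratio: 0.942297 - 1 = -0.057703
IRR = -5.7703%

-5.7703%


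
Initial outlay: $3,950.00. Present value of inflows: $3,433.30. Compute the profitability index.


Formula: PI = PV(cash flows) / initial investment
Substituting: PI = $3,433.30 / $3,950.00
PI = 0.8692

0.8692


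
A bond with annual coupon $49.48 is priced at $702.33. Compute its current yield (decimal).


Formula: Current yield = annual coupon / price
Substituting: CY = $49.48 / $702.33
CY = 0.070451

0.070451


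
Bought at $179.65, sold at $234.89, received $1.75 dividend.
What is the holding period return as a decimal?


Formula: HPR = (P1 - P0 + D) / P0
Gain: $234.89 - $179.65 + $1.75 = $56.99
HPR = $56.99 / $179.65 = 0.3172

0.3172


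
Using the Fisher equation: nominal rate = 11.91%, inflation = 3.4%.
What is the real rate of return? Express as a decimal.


Formula: (1 + r_real) = (1 + r_nom) / (1 + inflation)
Substituting: (1 + r_real) = 1.1191 / 1.034
(1 + r_real) = 1.082302
r_real = 1.082302 - 1 = 0.082302

0.082302


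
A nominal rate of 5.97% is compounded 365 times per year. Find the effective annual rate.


Formula: EAR = (1 + r/m)^m - 1
Period rate: r/m = 0.0597 / 365 = 0.000164
Compounding: (1 + 0.000164)^365 = 1.061513
EAR = 1.061513 - 1 = 0.061513

0.061513


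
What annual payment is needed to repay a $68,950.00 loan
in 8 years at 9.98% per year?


Formula: PMT = PV * r / (1 - (1+r)^(-n))
Denominator: 1 - (1 + 0.0998)^(-8) = 0.532814
Numerator: $68,950.00 * 0.0998 = 6881.21
PMT = 6881.21 / 0.532814 = $12,914.86

$12,914.86


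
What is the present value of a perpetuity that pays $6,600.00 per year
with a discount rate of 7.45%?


Formula: PV = C / r
Substituting: PV = $6,600.00 / 0.0745
PV = $88,590.60

$88,590.60


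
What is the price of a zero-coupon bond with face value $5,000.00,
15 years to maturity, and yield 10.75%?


Formula: Price = FV / (1 + r)^n
Substituting: Price = $5,000.00 / (1 + 0.1075)^15
Discount factor: (1.1075)^15 = 4.625472
Price = $5,000.00 / 4.625472 = $1,080.97

$1,080.97


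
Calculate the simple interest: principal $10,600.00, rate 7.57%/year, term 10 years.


Formula: I = P * r * t
Substituting: I = $10,600.00 * 0.0757 * 10
Step: I = $10,600.00 * 0.757
I = $8,024.20

$8,024.20


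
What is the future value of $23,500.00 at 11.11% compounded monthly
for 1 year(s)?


Formula: FV = P * (1 + r/m)^(m*t)
Period rate: r/m = 0.1111 / 12 = 0.009258
Total periods: m*t = 12 * 1 = 12
Growth factor: (1 + 0.009258)^12 = 1.116936
FV = $23,500.00 * 1.116936 = $26,247.99

$26,247.99


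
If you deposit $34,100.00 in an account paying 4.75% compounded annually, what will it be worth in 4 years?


Formula: FV = P * (1 + r)^n
Substituting: FV = $34,100.00 * (1 + 0.0475)^4
Growth factor: (1.0475)^4 = 1.203971
FV = $34,100.00 * 1.203971 = $41,055.42

$41,055.42


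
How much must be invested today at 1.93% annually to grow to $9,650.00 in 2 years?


Formula: PV = FV / (1 + r)^n
Substituting: PV = $9,650.00 / (1 + 0.0193)^2
Discount factor: (1.0193)^2 = 1.038972
PV = $9,650.00 / 1.038972 = $9,288.02

$9,288.02


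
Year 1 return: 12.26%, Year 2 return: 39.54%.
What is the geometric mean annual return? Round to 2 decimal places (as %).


Formula: Geometric mean = ((1+r1)*(1+r2))^(1/2) - 1
Product: (1 + 0.1226) * (1 + 0.3954) = 1.1226 * 1.3954 = 1.566476
Square root: 1.566476^0.5 = 1.251589
Geometric mean = 1.251589 - 1 = 0.251589
As percentage: 25.16%

25.16%


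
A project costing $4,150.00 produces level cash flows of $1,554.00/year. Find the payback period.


Formula: Payback = investment / annual cash flow
Substituting: Payback = $4,150.00 / $1,554.00
Payback = 2.6705 years

2.6705 years


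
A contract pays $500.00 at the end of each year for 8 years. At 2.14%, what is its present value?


Formula: PV = PMT * (1 - (1+r)^(-n)) / r
Discount factor: (1 + 0.0214)^(-8) = 0.844176
Bracket: 1 - 0.844176 = 0.155824
PV = $500.00 * 0.155824 / 0.0214 = $3,640.74

$3,640.74


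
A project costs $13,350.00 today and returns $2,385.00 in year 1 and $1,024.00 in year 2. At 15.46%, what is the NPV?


Formula: NPV = C0 + C1/(1+r) + C2/(1+r)^2
Discount C1: $2,385.00 / (1 + 0.1546) = $2,065.65
Discount C2: $1,024.00 / (1 + 0.1546)^2 = $768.13
NPV = -$13,350.00 + $2,065.65 + $768.13 = -$10,516.22

-$10,516.22


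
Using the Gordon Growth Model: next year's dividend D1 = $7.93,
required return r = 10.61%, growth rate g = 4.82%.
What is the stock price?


Formula: P = D1 / (r - g)
Spread: r - g = 0.1061 - 0.0482 = 0.0579
Substituting: P = $7.93 / 0.0579
P = $136.96

$136.96


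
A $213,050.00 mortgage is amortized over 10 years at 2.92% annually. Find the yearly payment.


Formula: PMT = PV * r / (1 - (1+r)^(-n))
Denominator: 1 - (1 + 0.0292)^(-10) = 0.250102
Numerator: $213,050.00 * 0.0292 = 6221.06
PMT = 6221.06 / 0.250102 = $24,874.10

$24,874.10


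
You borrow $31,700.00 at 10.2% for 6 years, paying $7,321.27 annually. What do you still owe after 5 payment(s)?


Formula: Balance = PV*(1+r)^k - PMT*((1+r)^k - 1)/r
Growth: (1 + 0.102)^5 = 1.625204
Accumulated factor: ((1+r)^k - 1)/r = 6.129454
Balance = $31,700.00 * 1.625204 - $7,321.27 * 6.129454
Balance = $6,643.59

$6,643.59


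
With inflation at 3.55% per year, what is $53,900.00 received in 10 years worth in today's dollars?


Formula: Real value = nominal / (1 + inflation)^years
Price level: (1 + 0.0355)^10 = 1.417428
Real value = $53,900.00 / 1.417428 = $38,026.62

$38,026.62


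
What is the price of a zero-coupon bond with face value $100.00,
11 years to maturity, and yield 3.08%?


Formula: Price = FV / (1 + r)^n
Substituting: Price = $100.00 / (1 + 0.0308)^11
Discount factor: (1.0308)^11 = 1.396106
Price = $100.00 / 1.396106 = $71.63

$71.63


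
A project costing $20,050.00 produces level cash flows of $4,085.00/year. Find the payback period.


Formula: Payback = investment / annual cash flow
Substituting: Payback = $20,050.00 / $4,085.00
Payback = 4.9082 years

4.9082 years
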